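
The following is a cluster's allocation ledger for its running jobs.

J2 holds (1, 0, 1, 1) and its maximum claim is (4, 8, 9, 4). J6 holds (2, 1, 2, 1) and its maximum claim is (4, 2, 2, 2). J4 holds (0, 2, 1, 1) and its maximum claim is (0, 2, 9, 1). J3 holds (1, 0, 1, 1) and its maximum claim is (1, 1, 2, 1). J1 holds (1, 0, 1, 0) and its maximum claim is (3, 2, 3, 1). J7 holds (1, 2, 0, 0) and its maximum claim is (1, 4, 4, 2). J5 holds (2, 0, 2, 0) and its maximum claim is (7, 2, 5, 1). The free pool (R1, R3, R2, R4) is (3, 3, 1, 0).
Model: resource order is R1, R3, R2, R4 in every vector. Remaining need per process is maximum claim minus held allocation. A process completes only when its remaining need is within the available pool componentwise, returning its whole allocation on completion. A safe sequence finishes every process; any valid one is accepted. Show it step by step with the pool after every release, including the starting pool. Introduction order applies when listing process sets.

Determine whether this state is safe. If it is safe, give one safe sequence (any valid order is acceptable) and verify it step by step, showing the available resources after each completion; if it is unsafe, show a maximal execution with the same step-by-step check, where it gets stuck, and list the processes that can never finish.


UNSAFE.
Key observation: the wall is R2: completing J3, J6, J1, J7, J5 brings the pool only to (10, 6, 7, 2), and all the rest need more.
A maximal execution: J3, J6, J1, J7, J5 — then nothing else fits. Walking it through:
  pool = (3, 3, 1, 0)
  run J3 (needs (0, 1, 1, 0), free (3, 3, 1, 0)); after release of (1, 0, 1, 1) the pool is (4, 3, 2, 1)
  run J6 (needs (2, 1, 0, 1), free (4, 3, 2, 1)); after release of (2, 1, 2, 1) the pool is (6, 4, 4, 2)
  run J1 (needs (2, 2, 2, 1), free (6, 4, 4, 2)); after release of (1, 0, 1, 0) the pool is (7, 4, 5, 2)
  run J7 (needs (0, 2, 4, 2), free (7, 4, 5, 2)); after release of (1, 2, 0, 0) the pool is (8, 6, 5, 2)
  run J5 (needs (5, 2, 3, 1), free (8, 6, 5, 2)); after release of (2, 0, 2, 0) the pool is (10, 6, 7, 2)
  J2 still needs (3, 8, 8, 3) but only (10, 6, 7, 2) is free — short on R3, R2 and R4
  J4 still needs (0, 0, 8, 0) but only (10, 6, 7, 2) is free — short on R2
Permanently blocked: J2 and J4.


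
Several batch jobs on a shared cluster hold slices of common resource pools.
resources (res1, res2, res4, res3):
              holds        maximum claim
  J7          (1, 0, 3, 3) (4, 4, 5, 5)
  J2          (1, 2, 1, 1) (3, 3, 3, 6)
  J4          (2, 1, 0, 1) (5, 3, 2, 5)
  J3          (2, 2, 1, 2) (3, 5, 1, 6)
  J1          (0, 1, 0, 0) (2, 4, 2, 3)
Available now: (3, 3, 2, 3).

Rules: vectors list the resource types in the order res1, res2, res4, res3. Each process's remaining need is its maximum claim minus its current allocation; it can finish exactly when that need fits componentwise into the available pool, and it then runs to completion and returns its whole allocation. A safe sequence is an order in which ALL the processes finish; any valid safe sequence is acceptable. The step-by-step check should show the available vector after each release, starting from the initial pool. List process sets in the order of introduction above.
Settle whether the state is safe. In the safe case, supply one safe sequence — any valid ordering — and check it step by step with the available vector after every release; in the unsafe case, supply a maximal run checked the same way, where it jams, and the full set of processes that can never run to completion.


SAFE — a valid safe sequence is J1, J7, J2, J3, J4.
Key observation: at J1 the run first touches a limit — (2, 3, 2, 3) against (3, 3, 2, 3), exact on a resource it actually requests.
Verifying each step:
  pool = (3, 3, 2, 3)
  J1 needs (2, 3, 2, 3) <= (3, 3, 2, 3) -> finishes; pool += (0, 1, 0, 0) = (3, 4, 2, 3)
  J7 needs (3, 4, 2, 2) <= (3, 4, 2, 3) -> finishes; pool += (1, 0, 3, 3) = (4, 4, 5, 6)
  J2 needs (2, 1, 2, 5) <= (4, 4, 5, 6) -> finishes; pool += (1, 2, 1, 1) = (5, 6, 6, 7)
  J3 needs (1, 3, 0, 4) <= (5, 6, 6, 7) -> finishes; pool += (2, 2, 1, 2) = (7, 8, 7, 9)
  J4 needs (3, 2, 2, 4) <= (7, 8, 7, 9) -> finishes; pool += (2, 1, 0, 1) = (9, 9, 7, 10)


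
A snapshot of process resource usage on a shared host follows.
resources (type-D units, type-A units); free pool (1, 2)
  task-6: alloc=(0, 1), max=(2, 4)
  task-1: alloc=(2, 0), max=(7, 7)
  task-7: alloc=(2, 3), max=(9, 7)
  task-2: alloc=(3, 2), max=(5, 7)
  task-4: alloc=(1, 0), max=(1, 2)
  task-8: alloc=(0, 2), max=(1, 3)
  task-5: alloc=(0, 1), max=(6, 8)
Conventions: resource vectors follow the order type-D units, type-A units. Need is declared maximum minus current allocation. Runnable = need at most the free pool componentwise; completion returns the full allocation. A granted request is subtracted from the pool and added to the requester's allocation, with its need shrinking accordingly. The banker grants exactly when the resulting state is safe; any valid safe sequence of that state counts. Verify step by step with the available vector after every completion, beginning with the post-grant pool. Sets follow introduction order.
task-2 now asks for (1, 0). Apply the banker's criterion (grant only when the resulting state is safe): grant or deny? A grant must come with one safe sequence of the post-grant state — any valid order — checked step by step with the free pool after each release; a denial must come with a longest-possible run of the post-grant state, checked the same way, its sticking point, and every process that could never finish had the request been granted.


DENY. Granting would leave the state unsafe.
Key observation: after task-4, task-8 the pool peaks at (1, 4), and each blocked process is short somewhere: task-6 on type-D units; task-1 on type-D units, type-A units; task-7 on type-D units; task-2 on type-A units; task-5 on type-D units, type-A units.
After a pretend grant, a maximal execution: task-4, task-8 — then nothing else fits. Verifying each step:
  pool = (0, 2)
  task-4 needs (0, 2) <= (0, 2) -> finishes; pool += (1, 0) = (1, 2)
  task-8 needs (1, 1) <= (1, 2) -> finishes; pool += (0, 2) = (1, 4)
  blocked: task-6 wants (2, 3), pool (1, 4) — not enough type-D units
  blocked: task-1 wants (5, 7), pool (1, 4) — not enough type-D units and type-A units
  blocked: task-7 wants (7, 4), pool (1, 4) — not enough type-D units
  blocked: task-2 wants (1, 5), pool (1, 4) — not enough type-A units
  blocked: task-5 wants (6, 7), pool (1, 4) — not enough type-D units and type-A units
Had the request been granted, task-6, task-1, task-7, task-2 and task-5 could never finish.


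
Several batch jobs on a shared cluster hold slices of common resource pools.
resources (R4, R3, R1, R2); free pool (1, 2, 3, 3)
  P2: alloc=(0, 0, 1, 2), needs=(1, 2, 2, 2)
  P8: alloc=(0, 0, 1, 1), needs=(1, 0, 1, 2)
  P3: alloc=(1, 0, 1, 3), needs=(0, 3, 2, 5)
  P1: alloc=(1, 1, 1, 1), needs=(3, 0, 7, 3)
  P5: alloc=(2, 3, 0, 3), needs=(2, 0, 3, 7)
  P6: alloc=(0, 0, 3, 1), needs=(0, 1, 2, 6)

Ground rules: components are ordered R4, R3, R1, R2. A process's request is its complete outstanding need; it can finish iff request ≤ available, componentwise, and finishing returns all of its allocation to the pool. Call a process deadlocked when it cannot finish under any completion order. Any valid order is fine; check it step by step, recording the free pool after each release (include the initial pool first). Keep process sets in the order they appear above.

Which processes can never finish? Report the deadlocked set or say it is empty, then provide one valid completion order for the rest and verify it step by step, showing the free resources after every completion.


Deadlocked set: P3, P1 and P5.
Key observation: after P8, P2, P6 the pool peaks at (1, 2, 8, 7), and each blocked process is short somewhere: P3 on R3; P1 on R4; P5 on R4.
The rest can finish in the order P8, P2, P6. Verifying each step:
  pool = (1, 2, 3, 3)
  P8 needs (1, 0, 1, 2) <= (1, 2, 3, 3) -> finishes; pool += (0, 0, 1, 1) = (1, 2, 4, 4)
  P2 needs (1, 2, 2, 2) <= (1, 2, 4, 4) -> finishes; pool += (0, 0, 1, 2) = (1, 2, 5, 6)
  P6 needs (0, 1, 2, 6) <= (1, 2, 5, 6) -> finishes; pool += (0, 0, 3, 1) = (1, 2, 8, 7)
The blocked processes can never fit:
  P3 still needs (0, 3, 2, 5) but only (1, 2, 8, 7) is free — short on R3
  P1 still needs (3, 0, 7, 3) but only (1, 2, 8, 7) is free — short on R4
  P5 still needs (2, 0, 3, 7) but only (1, 2, 8, 7) is free — short on R4


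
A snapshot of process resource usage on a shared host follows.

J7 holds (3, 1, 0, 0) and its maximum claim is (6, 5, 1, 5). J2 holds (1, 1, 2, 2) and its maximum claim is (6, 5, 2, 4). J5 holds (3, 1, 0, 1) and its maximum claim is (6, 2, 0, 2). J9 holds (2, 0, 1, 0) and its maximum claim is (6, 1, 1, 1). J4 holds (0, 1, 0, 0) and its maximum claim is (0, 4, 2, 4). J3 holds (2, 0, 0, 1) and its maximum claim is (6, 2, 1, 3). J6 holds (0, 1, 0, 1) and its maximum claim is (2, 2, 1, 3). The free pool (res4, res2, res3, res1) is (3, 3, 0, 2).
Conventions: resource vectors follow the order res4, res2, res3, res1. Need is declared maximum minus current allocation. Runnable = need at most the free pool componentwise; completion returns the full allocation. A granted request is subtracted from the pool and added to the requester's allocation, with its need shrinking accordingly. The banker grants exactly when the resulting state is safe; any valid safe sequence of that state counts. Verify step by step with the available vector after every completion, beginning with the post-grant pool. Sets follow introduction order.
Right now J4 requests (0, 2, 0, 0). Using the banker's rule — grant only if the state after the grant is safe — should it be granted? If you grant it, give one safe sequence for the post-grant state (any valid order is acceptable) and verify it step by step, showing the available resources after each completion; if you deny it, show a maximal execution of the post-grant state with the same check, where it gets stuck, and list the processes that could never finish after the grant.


DENY: after the grant no complete ordering would exist.
Key observation: after J5, J9, J6, J3 the pool peaks at (10, 3, 1, 5), and each blocked process is short somewhere: J7 on res2; J2 on res2; J4 on res3.
On the post-grant state, J5, J9, J6, J3 is a maximal run — nothing extends it. Step-by-step check:
  pool = (3, 1, 0, 2)
  J5: need (3, 1, 0, 1) fits (3, 1, 0, 2); releases (3, 1, 0, 1), pool now (6, 2, 0, 3)
  J9: need (4, 1, 0, 1) fits (6, 2, 0, 3); releases (2, 0, 1, 0), pool now (8, 2, 1, 3)
  J6: need (2, 1, 1, 2) fits (8, 2, 1, 3); releases (0, 1, 0, 1), pool now (8, 3, 1, 4)
  J3: need (4, 2, 1, 2) fits (8, 3, 1, 4); releases (2, 0, 0, 1), pool now (10, 3, 1, 5)
  blocked: J7 wants (3, 4, 1, 5), pool (10, 3, 1, 5) — not enough res2
  blocked: J2 wants (5, 4, 0, 2), pool (10, 3, 1, 5) — not enough res2
  blocked: J4 wants (0, 1, 2, 4), pool (10, 3, 1, 5) — not enough res3
Post-grant, the permanently blocked set is J7, J2 and J4.


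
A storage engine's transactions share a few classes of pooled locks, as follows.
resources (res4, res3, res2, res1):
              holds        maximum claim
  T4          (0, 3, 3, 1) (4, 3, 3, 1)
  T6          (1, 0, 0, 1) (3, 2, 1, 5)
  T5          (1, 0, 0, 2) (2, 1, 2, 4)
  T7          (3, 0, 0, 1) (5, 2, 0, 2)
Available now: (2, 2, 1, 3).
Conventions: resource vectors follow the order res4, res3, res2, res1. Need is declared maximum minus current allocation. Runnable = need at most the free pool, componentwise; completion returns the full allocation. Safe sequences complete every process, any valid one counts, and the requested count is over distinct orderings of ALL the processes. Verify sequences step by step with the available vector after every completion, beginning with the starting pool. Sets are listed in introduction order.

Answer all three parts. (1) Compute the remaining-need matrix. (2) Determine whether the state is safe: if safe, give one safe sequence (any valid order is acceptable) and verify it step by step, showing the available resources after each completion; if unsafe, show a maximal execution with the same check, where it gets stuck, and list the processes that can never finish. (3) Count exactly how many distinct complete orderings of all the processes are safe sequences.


(1) Outstanding need per process (order res4, res3, res2, res1):
  T4: (4, 0, 0, 0)
  T6: (2, 2, 1, 4)
  T5: (1, 1, 2, 2)
  T7: (2, 2, 0, 1)
(2) SAFE. One safe sequence: T7, T4, T6, T5.
Key observation: the first exact fit in this order is T7 — it needs (2, 2, 0, 1) with (2, 2, 1, 3) free, meeting a requested resource to the last unit.
Walking it through:
  pool = (2, 2, 1, 3)
  T7: need (2, 2, 0, 1) fits (2, 2, 1, 3); releases (3, 0, 0, 1), pool now (5, 2, 1, 4)
  T4: need (4, 0, 0, 0) fits (5, 2, 1, 4); releases (0, 3, 3, 1), pool now (5, 5, 4, 5)
  T6: need (2, 2, 1, 4) fits (5, 5, 4, 5); releases (1, 0, 0, 1), pool now (6, 5, 4, 6)
  T5: need (1, 1, 2, 2) fits (6, 5, 4, 6); releases (1, 0, 0, 2), pool now (7, 5, 4, 8)
(3) The exact count: 3 of the possible complete orderings are safe sequences.


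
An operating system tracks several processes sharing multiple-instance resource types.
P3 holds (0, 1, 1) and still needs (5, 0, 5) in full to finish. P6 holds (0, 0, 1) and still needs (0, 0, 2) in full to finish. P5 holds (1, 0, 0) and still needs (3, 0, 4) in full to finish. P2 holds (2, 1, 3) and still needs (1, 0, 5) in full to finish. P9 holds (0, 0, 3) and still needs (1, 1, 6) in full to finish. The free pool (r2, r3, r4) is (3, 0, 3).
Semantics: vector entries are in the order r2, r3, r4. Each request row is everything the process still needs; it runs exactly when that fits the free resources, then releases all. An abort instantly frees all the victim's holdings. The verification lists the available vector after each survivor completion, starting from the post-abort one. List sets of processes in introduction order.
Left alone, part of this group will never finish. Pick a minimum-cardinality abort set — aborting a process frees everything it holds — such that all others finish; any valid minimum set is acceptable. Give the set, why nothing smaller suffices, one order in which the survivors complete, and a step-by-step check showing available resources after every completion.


Abort P3.
Key observation: the returned (0, 1, 1) from P3 is what brings P2 — unrunnable before, under any order — into play at step 2.
Minimality: the empty abort set fails — the state is deadlocked as it stands.
The survivors complete as P6, P2, P5, P9. Step-by-step check (starting from the post-abort pool):
  pool = (3, 1, 4)
  P6 needs (0, 0, 2) <= (3, 1, 4) -> finishes; pool += (0, 0, 1) = (3, 1, 5)
  P2 needs (1, 0, 5) <= (3, 1, 5) -> finishes; pool += (2, 1, 3) = (5, 2, 8)
  P5 needs (3, 0, 4) <= (5, 2, 8) -> finishes; pool += (1, 0, 0) = (6, 2, 8)
  P9 needs (1, 1, 6) <= (6, 2, 8) -> finishes; pool += (0, 0, 3) = (6, 2, 11)


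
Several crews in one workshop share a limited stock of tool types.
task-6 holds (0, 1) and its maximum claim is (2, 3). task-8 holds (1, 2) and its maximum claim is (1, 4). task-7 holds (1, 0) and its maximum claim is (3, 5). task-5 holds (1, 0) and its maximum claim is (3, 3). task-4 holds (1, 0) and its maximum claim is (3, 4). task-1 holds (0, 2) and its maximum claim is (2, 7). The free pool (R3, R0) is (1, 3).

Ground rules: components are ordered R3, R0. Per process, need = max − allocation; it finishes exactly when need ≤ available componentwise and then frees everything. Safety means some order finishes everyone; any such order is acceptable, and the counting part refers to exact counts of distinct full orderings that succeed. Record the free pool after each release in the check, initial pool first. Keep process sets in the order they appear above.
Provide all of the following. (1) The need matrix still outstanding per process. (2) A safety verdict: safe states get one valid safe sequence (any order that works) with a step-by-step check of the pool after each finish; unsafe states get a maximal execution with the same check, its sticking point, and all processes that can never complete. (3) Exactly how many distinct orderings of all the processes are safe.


(1) Need matrix, components ordered R3, R0:
  task-6: (2, 2)
  task-8: (0, 2)
  task-7: (2, 5)
  task-5: (2, 3)
  task-4: (2, 4)
  task-1: (2, 5)
(2) SAFE. One safe sequence: task-8, task-7, task-6, task-4, task-5, task-1.
Key observation: task-7 marks the first exact bind of the order: its need (2, 5) fits the free (2, 5) with zero slack on a requested resource.
Check, step by step:
  pool = (1, 3)
  task-8: need (0, 2) fits (1, 3); releases (1, 2), pool now (2, 5)
  task-7: need (2, 5) fits (2, 5); releases (1, 0), pool now (3, 5)
  task-6: need (2, 2) fits (3, 5); releases (0, 1), pool now (3, 6)
  task-4: need (2, 4) fits (3, 6); releases (1, 0), pool now (4, 6)
  task-5: need (2, 3) fits (4, 6); releases (1, 0), pool now (5, 6)
  task-1: need (2, 5) fits (5, 6); releases (0, 2), pool now (5, 8)
(3) Precisely 120 of the possible complete orderings are safe sequences.


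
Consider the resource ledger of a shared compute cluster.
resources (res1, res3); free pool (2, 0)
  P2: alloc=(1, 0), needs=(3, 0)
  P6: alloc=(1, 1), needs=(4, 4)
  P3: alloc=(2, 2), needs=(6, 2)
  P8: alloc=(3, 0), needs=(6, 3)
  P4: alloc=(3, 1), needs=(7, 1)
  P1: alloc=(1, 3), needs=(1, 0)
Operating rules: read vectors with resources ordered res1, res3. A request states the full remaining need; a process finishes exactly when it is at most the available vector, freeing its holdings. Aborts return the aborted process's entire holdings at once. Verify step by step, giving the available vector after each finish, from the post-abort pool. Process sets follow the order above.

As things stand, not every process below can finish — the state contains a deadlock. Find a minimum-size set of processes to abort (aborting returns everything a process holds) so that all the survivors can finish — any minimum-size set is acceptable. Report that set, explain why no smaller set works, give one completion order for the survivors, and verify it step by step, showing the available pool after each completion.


Minimum abort set: P4.
Key observation: before aborting P4, P3 was permanently blocked — no order could ever run it; afterwards it completes at step 2.
No smaller set exists: with zero aborts the deadlock remains.
One survivor order: P1, P3, P2, P8, P6. Check, step by step (post-abort pool first):
  pool = (5, 1)
  P1: need (1, 0) fits (5, 1); releases (1, 3), pool now (6, 4)
  P3: need (6, 2) fits (6, 4); releases (2, 2), pool now (8, 6)
  P2: need (3, 0) fits (8, 6); releases (1, 0), pool now (9, 6)
  P8: need (6, 3) fits (9, 6); releases (3, 0), pool now (12, 6)
  P6: need (4, 4) fits (12, 6); releases (1, 1), pool now (13, 7)


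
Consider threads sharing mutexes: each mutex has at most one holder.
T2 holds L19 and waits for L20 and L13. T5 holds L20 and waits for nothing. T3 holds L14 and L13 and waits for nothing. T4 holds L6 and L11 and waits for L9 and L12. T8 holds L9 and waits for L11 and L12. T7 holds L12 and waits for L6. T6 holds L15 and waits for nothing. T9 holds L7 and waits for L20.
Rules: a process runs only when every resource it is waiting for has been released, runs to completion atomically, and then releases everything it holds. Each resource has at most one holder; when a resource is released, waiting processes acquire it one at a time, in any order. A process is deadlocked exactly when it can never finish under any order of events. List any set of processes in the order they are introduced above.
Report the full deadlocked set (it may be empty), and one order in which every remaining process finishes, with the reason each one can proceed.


Deadlocked: T4, T8 and T7.
Key observation: the wait chain closes on itself along T4 -> T8 -> T4; T7 is caught in further circular waits.
A valid finishing order for the others: T3, T5, T2, T9, T6.
Check, step by step:
  T3: no waits; runs immediately, freeing L14 and L13
  T5: no waits; runs immediately, freeing L20
  T2 waits on L20 and L13 — all released -> runs and releases L19
  T9 waits on L20 — all released -> runs and releases L7
  T6: no waits; runs immediately, freeing L15


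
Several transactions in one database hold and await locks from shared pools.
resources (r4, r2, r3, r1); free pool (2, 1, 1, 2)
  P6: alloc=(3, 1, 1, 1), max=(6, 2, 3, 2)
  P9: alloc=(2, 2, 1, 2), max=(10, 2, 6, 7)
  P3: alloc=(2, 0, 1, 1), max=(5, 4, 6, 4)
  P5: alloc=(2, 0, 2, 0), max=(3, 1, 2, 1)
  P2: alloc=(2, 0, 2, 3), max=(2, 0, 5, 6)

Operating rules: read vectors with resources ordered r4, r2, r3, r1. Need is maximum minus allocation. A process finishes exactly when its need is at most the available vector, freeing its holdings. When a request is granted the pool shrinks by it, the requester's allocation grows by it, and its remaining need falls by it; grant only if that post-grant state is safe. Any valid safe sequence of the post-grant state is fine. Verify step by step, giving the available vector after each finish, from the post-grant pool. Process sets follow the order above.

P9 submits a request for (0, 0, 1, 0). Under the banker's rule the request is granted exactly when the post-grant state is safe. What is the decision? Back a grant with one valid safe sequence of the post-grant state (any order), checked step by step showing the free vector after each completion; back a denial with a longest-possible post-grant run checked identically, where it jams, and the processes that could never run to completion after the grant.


GRANT — the state after the grant stays safe, e.g. via P5, P6, P2, P9, P3.
Key observation: post-grant, (2, 1, 0, 2) remains, and an order beginning with P5 completes everyone.
Step-by-step check of the post-grant state:
  pool = (2, 1, 0, 2)
  P5 needs (1, 1, 0, 1) <= (2, 1, 0, 2) -> finishes; pool += (2, 0, 2, 0) = (4, 1, 2, 2)
  P6 needs (3, 1, 2, 1) <= (4, 1, 2, 2) -> finishes; pool += (3, 1, 1, 1) = (7, 2, 3, 3)
  P2 needs (0, 0, 3, 3) <= (7, 2, 3, 3) -> finishes; pool += (2, 0, 2, 3) = (9, 2, 5, 6)
  P9 needs (8, 0, 4, 5) <= (9, 2, 5, 6) -> finishes; pool += (2, 2, 2, 2) = (11, 4, 7, 8)
  P3 needs (3, 4, 5, 3) <= (11, 4, 7, 8) -> finishes; pool += (2, 0, 1, 1) = (13, 4, 8, 9)


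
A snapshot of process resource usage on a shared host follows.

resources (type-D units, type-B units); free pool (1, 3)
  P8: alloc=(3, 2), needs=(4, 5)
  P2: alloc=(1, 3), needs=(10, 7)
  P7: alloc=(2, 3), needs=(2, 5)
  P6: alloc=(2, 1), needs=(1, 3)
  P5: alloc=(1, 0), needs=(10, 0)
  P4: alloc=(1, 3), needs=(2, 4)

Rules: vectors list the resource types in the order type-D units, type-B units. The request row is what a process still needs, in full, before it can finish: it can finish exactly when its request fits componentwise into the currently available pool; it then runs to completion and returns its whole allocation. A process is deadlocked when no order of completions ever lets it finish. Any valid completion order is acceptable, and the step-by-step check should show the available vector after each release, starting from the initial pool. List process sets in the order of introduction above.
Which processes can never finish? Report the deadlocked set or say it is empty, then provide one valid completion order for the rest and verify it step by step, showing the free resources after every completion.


The deadlocked set is P2 and P5.
Key observation: even finishing P6, P4, P7, P8 leaves just (9, 12) free — too little type-D units for any of the remaining processes.
The rest can finish in the order P6, P4, P7, P8. Walking it through:
  pool = (1, 3)
  P6 needs (1, 3) <= (1, 3) -> finishes; pool += (2, 1) = (3, 4)
  P4 needs (2, 4) <= (3, 4) -> finishes; pool += (1, 3) = (4, 7)
  P7 needs (2, 5) <= (4, 7) -> finishes; pool += (2, 3) = (6, 10)
  P8 needs (4, 5) <= (6, 10) -> finishes; pool += (3, 2) = (9, 12)
None of the blocked processes ever fits:
  P2 still needs (10, 7) but only (9, 12) is free — short on type-D units
  P5 still needs (10, 0) but only (9, 12) is free — short on type-D units


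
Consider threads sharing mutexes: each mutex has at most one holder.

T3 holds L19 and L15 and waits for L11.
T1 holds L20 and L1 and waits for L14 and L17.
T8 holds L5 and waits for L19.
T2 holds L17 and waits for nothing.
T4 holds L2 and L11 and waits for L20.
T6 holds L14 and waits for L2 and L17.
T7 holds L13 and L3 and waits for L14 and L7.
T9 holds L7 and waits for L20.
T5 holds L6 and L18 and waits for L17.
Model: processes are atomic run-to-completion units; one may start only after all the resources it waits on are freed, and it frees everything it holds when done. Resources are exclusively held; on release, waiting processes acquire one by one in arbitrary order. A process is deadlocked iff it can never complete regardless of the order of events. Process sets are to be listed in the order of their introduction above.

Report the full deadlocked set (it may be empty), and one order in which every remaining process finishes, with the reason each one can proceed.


Deadlocked: T3, T1, T8, T4, T6, T7 and T9.
Key observation: nobody on the ring T4 -> T1 -> T6 -> T4 can start until another member finishes, which never happens; T3, T8, T7 and T9 wait into the deadlock from upstream.
The rest can finish in the order T2, T5.
Step-by-step check:
  run T2 (it waits on nothing); releases L17
  T5 waits on L17 — all released -> runs and releases L6 and L18


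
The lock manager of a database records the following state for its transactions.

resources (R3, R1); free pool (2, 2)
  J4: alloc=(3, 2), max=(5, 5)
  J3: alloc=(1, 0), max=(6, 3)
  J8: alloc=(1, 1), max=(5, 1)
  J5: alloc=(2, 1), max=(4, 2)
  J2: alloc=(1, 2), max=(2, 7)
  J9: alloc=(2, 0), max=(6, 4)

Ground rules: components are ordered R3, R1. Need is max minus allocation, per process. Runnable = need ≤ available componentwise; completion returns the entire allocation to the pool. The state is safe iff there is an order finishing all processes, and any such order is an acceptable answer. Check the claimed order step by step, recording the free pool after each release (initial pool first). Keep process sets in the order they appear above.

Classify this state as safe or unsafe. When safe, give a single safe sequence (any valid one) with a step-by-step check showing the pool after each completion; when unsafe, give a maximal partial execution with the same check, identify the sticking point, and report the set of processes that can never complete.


The state is SAFE; one workable sequence: J5, J8, J9, J4, J3, J2.
Key observation: the first exact fit in this order is J5 — it needs (2, 1) with (2, 2) free, meeting a requested resource to the last unit.
Check, step by step:
  pool = (2, 2)
  J5: need (2, 1) fits (2, 2); releases (2, 1), pool now (4, 3)
  J8: need (4, 0) fits (4, 3); releases (1, 1), pool now (5, 4)
  J9: need (4, 4) fits (5, 4); releases (2, 0), pool now (7, 4)
  J4: need (2, 3) fits (7, 4); releases (3, 2), pool now (10, 6)
  J3: need (5, 3) fits (10, 6); releases (1, 0), pool now (11, 6)
  J2: need (1, 5) fits (11, 6); releases (1, 2), pool now (12, 8)


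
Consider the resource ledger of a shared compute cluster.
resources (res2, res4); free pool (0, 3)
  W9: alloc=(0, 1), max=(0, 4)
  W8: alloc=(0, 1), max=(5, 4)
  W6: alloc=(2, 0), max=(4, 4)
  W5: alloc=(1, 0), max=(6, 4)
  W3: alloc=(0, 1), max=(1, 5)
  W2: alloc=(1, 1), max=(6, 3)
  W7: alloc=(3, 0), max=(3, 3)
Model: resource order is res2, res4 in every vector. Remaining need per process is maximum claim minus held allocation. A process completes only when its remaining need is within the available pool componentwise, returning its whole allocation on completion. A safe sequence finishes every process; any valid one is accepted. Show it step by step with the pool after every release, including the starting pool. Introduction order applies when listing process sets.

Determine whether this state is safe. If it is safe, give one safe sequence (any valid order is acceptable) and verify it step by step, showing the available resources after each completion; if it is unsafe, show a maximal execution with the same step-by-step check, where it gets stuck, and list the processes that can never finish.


SAFE. One safe sequence: W9, W7, W6, W3, W8, W5, W2.
Key observation: W9 is the earliest step where a requested resource binds exactly: need (0, 3), pool (0, 3) at its turn.
Step-by-step check:
  pool = (0, 3)
  W9 needs (0, 3) <= (0, 3) -> finishes; pool += (0, 1) = (0, 4)
  W7 needs (0, 3) <= (0, 4) -> finishes; pool += (3, 0) = (3, 4)
  W6 needs (2, 4) <= (3, 4) -> finishes; pool += (2, 0) = (5, 4)
  W3 needs (1, 4) <= (5, 4) -> finishes; pool += (0, 1) = (5, 5)
  W8 needs (5, 3) <= (5, 5) -> finishes; pool += (0, 1) = (5, 6)
  W5 needs (5, 4) <= (5, 6) -> finishes; pool += (1, 0) = (6, 6)
  W2 needs (5, 2) <= (6, 6) -> finishes; pool += (1, 1) = (7, 7)


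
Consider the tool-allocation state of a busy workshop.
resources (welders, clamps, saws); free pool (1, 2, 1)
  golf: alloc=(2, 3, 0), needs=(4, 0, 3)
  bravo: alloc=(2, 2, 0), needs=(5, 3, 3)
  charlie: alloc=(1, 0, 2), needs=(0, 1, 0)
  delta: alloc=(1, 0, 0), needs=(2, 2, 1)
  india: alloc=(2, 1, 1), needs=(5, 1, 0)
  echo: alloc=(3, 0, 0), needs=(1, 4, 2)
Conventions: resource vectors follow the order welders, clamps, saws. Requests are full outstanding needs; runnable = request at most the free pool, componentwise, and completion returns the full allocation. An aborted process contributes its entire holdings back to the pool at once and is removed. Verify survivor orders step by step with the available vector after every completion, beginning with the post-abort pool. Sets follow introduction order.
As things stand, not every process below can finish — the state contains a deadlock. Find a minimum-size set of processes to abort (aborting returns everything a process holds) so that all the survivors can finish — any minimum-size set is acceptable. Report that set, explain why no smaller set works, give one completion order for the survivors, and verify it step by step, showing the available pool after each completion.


Abort echo.
Key observation: before aborting echo, golf was permanently blocked — no order could ever run it; afterwards it completes at step 2.
Minimality: the empty abort set fails — the state is deadlocked as it stands.
The survivors complete as charlie, golf, delta, bravo, india. Verifying each step (starting from the post-abort pool):
  pool = (4, 2, 1)
  charlie: need (0, 1, 0) fits (4, 2, 1); releases (1, 0, 2), pool now (5, 2, 3)
  golf: need (4, 0, 3) fits (5, 2, 3); releases (2, 3, 0), pool now (7, 5, 3)
  delta: need (2, 2, 1) fits (7, 5, 3); releases (1, 0, 0), pool now (8, 5, 3)
  bravo: need (5, 3, 3) fits (8, 5, 3); releases (2, 2, 0), pool now (10, 7, 3)
  india: need (5, 1, 0) fits (10, 7, 3); releases (2, 1, 1), pool now (12, 8, 4)


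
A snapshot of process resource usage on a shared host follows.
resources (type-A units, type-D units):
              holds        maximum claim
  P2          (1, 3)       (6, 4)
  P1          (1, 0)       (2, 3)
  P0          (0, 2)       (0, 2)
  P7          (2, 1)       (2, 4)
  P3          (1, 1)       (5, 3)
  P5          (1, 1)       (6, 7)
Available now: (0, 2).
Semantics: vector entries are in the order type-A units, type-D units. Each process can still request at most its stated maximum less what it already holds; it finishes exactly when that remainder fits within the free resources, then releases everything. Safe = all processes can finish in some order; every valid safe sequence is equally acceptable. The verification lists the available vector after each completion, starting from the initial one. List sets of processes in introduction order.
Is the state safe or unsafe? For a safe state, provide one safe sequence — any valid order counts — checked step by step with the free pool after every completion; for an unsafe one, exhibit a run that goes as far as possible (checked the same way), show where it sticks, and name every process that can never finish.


UNSAFE — no complete ordering exists.
Key observation: type-A units is the bottleneck — with P0, P7, P1 done the pool holds (3, 5), short of every remaining need.
Going as far as possible: P0, P7, P1; after that, nothing fits. Step-by-step check:
  pool = (0, 2)
  P0: need (0, 0) fits (0, 2); releases (0, 2), pool now (0, 4)
  P7: need (0, 3) fits (0, 4); releases (2, 1), pool now (2, 5)
  P1: need (1, 3) fits (2, 5); releases (1, 0), pool now (3, 5)
  P2 still needs (5, 1) but only (3, 5) is free — short on type-A units
  P3 still needs (4, 2) but only (3, 5) is free — short on type-A units
  P5 still needs (5, 6) but only (3, 5) is free — short on type-A units and type-D units
Never able to finish: P2, P3 and P5.


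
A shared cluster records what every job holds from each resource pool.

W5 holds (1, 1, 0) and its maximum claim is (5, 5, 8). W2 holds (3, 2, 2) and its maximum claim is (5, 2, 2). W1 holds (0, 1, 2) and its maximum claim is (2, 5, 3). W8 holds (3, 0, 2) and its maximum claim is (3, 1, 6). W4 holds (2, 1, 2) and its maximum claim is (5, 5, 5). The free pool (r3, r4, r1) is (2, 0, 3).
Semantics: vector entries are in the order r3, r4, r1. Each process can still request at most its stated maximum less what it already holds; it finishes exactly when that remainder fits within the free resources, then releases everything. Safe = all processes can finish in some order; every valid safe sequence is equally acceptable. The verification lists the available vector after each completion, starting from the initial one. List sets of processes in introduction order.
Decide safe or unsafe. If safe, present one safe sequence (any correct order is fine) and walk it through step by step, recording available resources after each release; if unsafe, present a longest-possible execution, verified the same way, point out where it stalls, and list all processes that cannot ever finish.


UNSAFE.
Key observation: the wall is r4: completing W2, W8 brings the pool only to (8, 2, 7), and all the rest need more.
The run W2, W8 cannot be extended any further. Step-by-step check:
  pool = (2, 0, 3)
  W2: need (2, 0, 0) fits (2, 0, 3); releases (3, 2, 2), pool now (5, 2, 5)
  W8: need (0, 1, 4) fits (5, 2, 5); releases (3, 0, 2), pool now (8, 2, 7)
  W5 still needs (4, 4, 8) but only (8, 2, 7) is free — short on r4 and r1
  W1 still needs (2, 4, 1) but only (8, 2, 7) is free — short on r4
  W4 still needs (3, 4, 3) but only (8, 2, 7) is free — short on r4
Never able to finish: W5, W1 and W4.


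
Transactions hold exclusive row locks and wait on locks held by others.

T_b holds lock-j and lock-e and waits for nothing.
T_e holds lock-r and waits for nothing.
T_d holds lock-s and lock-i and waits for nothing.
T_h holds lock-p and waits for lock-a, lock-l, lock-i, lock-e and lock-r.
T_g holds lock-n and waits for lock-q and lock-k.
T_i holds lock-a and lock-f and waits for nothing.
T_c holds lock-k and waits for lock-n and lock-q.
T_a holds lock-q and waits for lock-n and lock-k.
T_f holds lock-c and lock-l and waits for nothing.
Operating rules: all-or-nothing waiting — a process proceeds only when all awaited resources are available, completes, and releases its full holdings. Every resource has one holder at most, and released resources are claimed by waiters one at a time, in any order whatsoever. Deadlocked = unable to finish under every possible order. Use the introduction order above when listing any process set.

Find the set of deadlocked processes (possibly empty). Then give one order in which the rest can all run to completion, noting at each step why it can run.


Deadlocked set: T_g, T_c and T_a.
Key observation: the wait chain closes on itself along T_g -> T_c -> T_g; T_a is caught in further circular waits.
The rest can finish in the order T_e, T_d, T_i, T_b, T_f, T_h.
Step-by-step check:
  T_e waits on nothing -> runs at once and releases lock-r
  T_d waits on nothing -> runs at once and releases lock-s and lock-i
  T_i waits on nothing -> runs at once and releases lock-a and lock-f
  T_b waits on nothing -> runs at once and releases lock-j and lock-e
  T_f waits on nothing -> runs at once and releases lock-c and lock-l
  T_h: everything it awaited (lock-a, lock-l, lock-i, lock-e and lock-r) is free; runs, freeing lock-p


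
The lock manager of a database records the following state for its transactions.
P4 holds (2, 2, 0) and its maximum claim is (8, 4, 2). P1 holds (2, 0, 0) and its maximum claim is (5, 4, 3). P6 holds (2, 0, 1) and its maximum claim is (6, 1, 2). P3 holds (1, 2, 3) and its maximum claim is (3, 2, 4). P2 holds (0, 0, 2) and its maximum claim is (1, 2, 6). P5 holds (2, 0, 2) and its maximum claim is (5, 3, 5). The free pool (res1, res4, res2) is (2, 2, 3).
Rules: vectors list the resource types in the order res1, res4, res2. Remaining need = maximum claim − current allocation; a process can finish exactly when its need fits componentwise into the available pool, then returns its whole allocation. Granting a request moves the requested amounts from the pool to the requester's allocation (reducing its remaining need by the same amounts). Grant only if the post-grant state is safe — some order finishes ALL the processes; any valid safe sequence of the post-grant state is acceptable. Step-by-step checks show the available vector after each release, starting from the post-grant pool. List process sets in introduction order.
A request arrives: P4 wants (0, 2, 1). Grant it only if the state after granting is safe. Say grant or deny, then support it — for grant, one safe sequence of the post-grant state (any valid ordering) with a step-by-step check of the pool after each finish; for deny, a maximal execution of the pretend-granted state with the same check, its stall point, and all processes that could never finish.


DENY — the pretend-granted state is unsafe.
Key observation: after P3, P2 the pool peaks at (3, 2, 7), and each blocked process is short somewhere: P4 on res1; P1 on res4; P6 on res1; P5 on res4.
Pretend the grant happened; the run P3, P2 goes as far as possible. Walking it through:
  pool = (2, 0, 2)
  run P3 (needs (2, 0, 1), free (2, 0, 2)); after release of (1, 2, 3) the pool is (3, 2, 5)
  run P2 (needs (1, 2, 4), free (3, 2, 5)); after release of (0, 0, 2) the pool is (3, 2, 7)
  blocked: P4 wants (6, 0, 1), pool (3, 2, 7) — not enough res1
  blocked: P1 wants (3, 4, 3), pool (3, 2, 7) — not enough res4
  blocked: P6 wants (4, 1, 1), pool (3, 2, 7) — not enough res1
  blocked: P5 wants (3, 3, 3), pool (3, 2, 7) — not enough res4
Post-grant, the permanently blocked set is P4, P1, P6 and P5.


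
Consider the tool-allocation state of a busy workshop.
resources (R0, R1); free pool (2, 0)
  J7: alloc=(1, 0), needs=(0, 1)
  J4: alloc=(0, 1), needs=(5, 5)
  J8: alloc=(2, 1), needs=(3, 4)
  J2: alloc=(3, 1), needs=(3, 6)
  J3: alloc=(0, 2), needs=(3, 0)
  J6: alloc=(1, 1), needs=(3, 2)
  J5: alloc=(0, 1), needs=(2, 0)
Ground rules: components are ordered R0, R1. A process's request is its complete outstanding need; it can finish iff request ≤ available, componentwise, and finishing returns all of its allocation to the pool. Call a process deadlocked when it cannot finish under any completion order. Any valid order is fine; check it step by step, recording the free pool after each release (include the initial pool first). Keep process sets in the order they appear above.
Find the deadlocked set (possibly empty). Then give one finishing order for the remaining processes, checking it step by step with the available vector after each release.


No process is deadlocked.
Key observation: the pool covers J5 at once, and every later process fits after earlier releases.
The rest can finish in the order J5, J7, J3, J6, J8, J4, J2. Walking it through:
  pool = (2, 0)
  J5 needs (2, 0) <= (2, 0) -> finishes; pool += (0, 1) = (2, 1)
  J7 needs (0, 1) <= (2, 1) -> finishes; pool += (1, 0) = (3, 1)
  J3 needs (3, 0) <= (3, 1) -> finishes; pool += (0, 2) = (3, 3)
  J6 needs (3, 2) <= (3, 3) -> finishes; pool += (1, 1) = (4, 4)
  J8 needs (3, 4) <= (4, 4) -> finishes; pool += (2, 1) = (6, 5)
  J4 needs (5, 5) <= (6, 5) -> finishes; pool += (0, 1) = (6, 6)
  J2 needs (3, 6) <= (6, 6) -> finishes; pool += (3, 1) = (9, 7)
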